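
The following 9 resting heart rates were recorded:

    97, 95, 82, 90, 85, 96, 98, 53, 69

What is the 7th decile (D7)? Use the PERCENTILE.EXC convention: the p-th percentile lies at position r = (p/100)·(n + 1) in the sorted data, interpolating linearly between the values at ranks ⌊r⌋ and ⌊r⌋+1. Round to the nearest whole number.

96

Sorted: 53, 69, 82, 85, 90, 95, 96, 97, 98.
n = 9.
r = (70/100)·(9 + 1) = 7.
r is an integer, so P70 is the value at rank 7: 96.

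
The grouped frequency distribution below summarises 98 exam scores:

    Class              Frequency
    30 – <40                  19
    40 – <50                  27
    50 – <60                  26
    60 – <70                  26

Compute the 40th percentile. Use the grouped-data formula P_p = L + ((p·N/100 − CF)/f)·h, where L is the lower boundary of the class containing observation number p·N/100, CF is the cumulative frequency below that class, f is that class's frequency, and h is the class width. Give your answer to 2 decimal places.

47.48

N = 98; target position k = 40/100 · 98 = 39.2.
Cumulative frequencies: 19, 46, 72, 98.
Observation 39.2 falls in the class 40 – <50.
L = 40, CF = 19, f = 27, h = 10.
P40 = 40 + ((39.2 − 19)/27)·10 = 40 + 7.48148 = 47.4815.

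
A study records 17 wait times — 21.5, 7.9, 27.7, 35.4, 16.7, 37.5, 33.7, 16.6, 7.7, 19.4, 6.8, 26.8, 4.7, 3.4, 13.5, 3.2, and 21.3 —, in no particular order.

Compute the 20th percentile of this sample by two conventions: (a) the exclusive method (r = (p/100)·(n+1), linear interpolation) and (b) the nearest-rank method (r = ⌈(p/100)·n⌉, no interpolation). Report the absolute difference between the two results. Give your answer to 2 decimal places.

0.84

Sorted: 3.2, 3.4, 4.7, 6.8, 7.7, 7.9, 13.5, 16.6, 16.7, 19.4, 21.3, 21.5, 26.8, 27.7, 33.7, 35.4, 37.5.
n = 17.
(a) r = 3.6; between ranks 3 (4.7) and 4 (6.8): 5.96.
(b) the nearest-rank method: rank 4 → 6.8.
|5.96 − 6.8| = 0.84.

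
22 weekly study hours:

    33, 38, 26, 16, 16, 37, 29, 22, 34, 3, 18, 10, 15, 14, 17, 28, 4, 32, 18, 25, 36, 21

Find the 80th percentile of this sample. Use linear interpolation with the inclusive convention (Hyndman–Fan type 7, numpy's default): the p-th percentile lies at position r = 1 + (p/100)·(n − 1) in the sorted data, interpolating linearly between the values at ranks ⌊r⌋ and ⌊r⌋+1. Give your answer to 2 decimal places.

32.80

Sorted: 3, 4, 10, 14, 15, 16, 16, 17, 18, 18, 21, 22, 25, 26, 28, 29, 32, 33, 34, 36, 37, 38.
n = 22.
r = 1 + (80/100)·(22 − 1) = 1 + 16.8 = 17.8.
Rank 17 is 32 and rank 18 is 33.
Interpolate: 32 + 0.8·(33 − 32) = 32 + 0.8·1 = 32.8.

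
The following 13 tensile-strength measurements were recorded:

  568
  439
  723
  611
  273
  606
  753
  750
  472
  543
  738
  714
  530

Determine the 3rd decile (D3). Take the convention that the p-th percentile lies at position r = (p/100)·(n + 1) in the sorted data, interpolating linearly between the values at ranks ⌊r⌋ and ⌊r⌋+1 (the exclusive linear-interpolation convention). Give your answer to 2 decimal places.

532.60

Sorted: 273, 439, 472, 530, 543, 568, 606, 611, 714, 723, 738, 750, 753.
n = 13.
r = (30/100)·(13 + 1) = 4.2.
Rank 4 is 530 and rank 5 is 543.
Interpolate: 530 + 0.2·(543 − 530) = 530 + 0.2·13 = 532.6.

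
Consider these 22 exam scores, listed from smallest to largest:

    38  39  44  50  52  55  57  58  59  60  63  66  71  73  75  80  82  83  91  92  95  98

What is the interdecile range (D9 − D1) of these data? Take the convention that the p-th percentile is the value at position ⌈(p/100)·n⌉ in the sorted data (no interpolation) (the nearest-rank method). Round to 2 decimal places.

48.00

n = 22.
P10: rank ⌈10/100·22⌉ = 3 → 44.
P90: rank ⌈90/100·22⌉ = 20 → 92.
Difference: 92 − 44 = 48.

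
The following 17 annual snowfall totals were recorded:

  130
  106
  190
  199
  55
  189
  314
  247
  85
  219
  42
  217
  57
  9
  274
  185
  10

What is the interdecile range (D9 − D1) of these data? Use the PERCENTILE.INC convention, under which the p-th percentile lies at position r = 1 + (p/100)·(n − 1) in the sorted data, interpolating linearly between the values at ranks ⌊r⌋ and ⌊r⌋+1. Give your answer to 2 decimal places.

Sorted: 9, 10, 42, 55, 57, 85, 106, 130, 185, 189, 190, 199, 217, 219, 247, 274, 314.
n = 17.
P10: r = 2.6; ranks 2–3 are 10, 42; interpolating gives 29.2.
P90: r = 15.4; ranks 15–16 are 247, 274; interpolating gives 257.8.
Difference: 257.8 − 29.2 = 228.6.

228.60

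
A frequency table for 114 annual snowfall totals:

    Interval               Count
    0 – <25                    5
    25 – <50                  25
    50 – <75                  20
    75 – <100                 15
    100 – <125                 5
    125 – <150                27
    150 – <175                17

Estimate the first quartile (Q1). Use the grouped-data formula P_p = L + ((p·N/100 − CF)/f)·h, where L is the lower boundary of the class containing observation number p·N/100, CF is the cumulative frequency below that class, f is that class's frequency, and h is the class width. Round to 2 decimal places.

48.50

N = 114; target position k = 25/100 · 114 = 28.5.
Cumulative frequencies: 5, 30, 50, 65, 70, 97, 114.
Observation 28.5 falls in the class 25 – <50.
L = 25, CF = 5, f = 25, h = 25.
P25 = 25 + ((28.5 − 5)/25)·25 = 25 + 23.5 = 48.5.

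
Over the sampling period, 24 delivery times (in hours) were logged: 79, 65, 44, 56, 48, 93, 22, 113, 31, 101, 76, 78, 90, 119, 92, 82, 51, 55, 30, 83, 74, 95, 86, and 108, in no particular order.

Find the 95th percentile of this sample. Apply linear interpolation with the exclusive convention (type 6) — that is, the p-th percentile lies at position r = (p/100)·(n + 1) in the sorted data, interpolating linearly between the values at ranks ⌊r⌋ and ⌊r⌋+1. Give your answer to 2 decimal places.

Sorted: 22, 30, 31, 44, 48, 51, 55, 56, 65, 74, 76, 78, 79, 82, 83, 86, 90, 92, 93, 95, 101, 108, 113, 119.
n = 24.
r = (95/100)·(24 + 1) = 23.75.
Rank 23 is 113 and rank 24 is 119.
Interpolate: 113 + 0.75·(119 − 113) = 113 + 0.75·6 = 117.5.

117.50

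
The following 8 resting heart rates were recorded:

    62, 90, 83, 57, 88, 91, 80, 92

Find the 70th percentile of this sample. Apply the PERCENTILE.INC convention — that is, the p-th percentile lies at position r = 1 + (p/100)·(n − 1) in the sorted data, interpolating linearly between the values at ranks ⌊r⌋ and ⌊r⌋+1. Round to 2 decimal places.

Sorted: 57, 62, 80, 83, 88, 90, 91, 92.
n = 8.
r = 1 + (70/100)·(8 − 1) = 1 + 4.9 = 5.9.
Rank 5 is 88 and rank 6 is 90.
Interpolate: 88 + 0.9·(90 − 88) = 88 + 0.9·2 = 89.8.

89.80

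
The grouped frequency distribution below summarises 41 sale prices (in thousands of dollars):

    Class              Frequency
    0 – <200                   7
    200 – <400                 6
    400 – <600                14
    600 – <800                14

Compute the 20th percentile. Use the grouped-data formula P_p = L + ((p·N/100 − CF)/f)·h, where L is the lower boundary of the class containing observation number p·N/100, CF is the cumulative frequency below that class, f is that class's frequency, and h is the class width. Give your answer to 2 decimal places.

240.00

N = 41; target position k = 20/100 · 41 = 8.2.
Cumulative frequencies: 7, 13, 27, 41.
Observation 8.2 falls in the class 200 – <400.
L = 200, CF = 7, f = 6, h = 200.
P20 = 200 + ((8.2 − 7)/6)·200 = 200 + 40 = 240.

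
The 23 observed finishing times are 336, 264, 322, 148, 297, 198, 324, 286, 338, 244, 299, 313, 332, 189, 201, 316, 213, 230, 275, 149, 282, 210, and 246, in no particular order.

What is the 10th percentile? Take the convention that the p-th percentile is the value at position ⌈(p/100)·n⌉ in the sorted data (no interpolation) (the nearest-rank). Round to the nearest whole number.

Sorted: 148, 149, 189, 198, 201, 210, 213, 230, 244, 246, 264, 275, 282, 286, 297, 299, 313, 316, 322, 324, 332, 336, 338.
n = 23.
Position = ⌈10/100 · 23⌉ = ⌈2.3⌉ = 3.
The value at rank 3 is 189.

189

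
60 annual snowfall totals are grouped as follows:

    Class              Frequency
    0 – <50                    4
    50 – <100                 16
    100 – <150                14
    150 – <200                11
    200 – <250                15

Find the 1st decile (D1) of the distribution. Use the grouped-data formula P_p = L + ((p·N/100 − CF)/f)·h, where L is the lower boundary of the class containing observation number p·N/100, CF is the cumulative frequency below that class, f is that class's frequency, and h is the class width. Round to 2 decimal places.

56.25

N = 60; target position k = 10/100 · 60 = 6.
Cumulative frequencies: 4, 20, 34, 45, 60.
Observation 6 falls in the class 50 – <100.
L = 50, CF = 4, f = 16, h = 50.
P10 = 50 + ((6 − 4)/16)·50 = 50 + 6.25 = 56.25.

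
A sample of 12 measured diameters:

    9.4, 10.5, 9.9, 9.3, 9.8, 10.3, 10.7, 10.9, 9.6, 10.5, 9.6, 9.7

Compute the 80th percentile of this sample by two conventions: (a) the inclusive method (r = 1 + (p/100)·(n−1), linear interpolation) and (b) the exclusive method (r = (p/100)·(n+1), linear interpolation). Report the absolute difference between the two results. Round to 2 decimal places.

0.08

Sorted: 9.3, 9.4, 9.6, 9.6, 9.7, 9.8, 9.9, 10.3, 10.5, 10.5, 10.7, 10.9.
n = 12.
(a) r = 9.8; between ranks 9 (10.5) and 10 (10.5): 10.5.
(b) r = 10.4; between ranks 10 (10.5) and 11 (10.7): 10.58.
|10.5 − 10.58| = 0.08.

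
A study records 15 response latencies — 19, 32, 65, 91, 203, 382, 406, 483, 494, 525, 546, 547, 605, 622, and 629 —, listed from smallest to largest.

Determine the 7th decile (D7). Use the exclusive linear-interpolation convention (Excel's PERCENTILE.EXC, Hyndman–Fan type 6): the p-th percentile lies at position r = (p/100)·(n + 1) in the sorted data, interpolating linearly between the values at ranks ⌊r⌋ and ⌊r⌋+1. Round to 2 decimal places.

n = 15.
r = (70/100)·(15 + 1) = 11.2.
Rank 11 is 546 and rank 12 is 547.
Interpolate: 546 + 0.2·(547 − 546) = 546 + 0.2·1 = 546.2.

546.20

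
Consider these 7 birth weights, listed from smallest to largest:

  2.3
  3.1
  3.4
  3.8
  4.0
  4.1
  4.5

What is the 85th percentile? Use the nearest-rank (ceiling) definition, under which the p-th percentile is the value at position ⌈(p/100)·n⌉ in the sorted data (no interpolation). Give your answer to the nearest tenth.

4.1

n = 7.
Position = ⌈85/100 · 7⌉ = ⌈5.95⌉ = 6.
The value at rank 6 is 4.1.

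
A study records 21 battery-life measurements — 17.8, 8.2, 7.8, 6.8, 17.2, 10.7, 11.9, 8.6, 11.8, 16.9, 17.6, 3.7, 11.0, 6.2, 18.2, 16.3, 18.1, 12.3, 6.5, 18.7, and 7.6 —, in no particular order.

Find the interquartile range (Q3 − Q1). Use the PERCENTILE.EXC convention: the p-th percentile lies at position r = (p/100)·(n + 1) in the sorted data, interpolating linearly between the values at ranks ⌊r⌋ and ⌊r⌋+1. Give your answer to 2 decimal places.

9.70

Sorted: 3.7, 6.2, 6.5, 6.8, 7.6, 7.8, 8.2, 8.6, 10.7, 11.0, 11.8, 11.9, 12.3, 16.3, 16.9, 17.2, 17.6, 17.8, 18.1, 18.2, 18.7.
n = 21.
P25: r = 5.5; ranks 5–6 are 7.6, 7.8; interpolating gives 7.7.
P75: r = 16.5; ranks 16–17 are 17.2, 17.6; interpolating gives 17.4.
Difference: 17.4 − 7.7 = 9.7.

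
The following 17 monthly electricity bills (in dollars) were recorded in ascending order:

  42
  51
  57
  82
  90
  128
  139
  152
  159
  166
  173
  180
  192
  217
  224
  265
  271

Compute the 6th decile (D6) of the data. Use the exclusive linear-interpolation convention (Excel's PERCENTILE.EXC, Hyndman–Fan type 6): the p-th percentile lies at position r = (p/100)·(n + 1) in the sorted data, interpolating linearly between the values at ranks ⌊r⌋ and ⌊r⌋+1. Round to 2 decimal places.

n = 17.
r = (60/100)·(17 + 1) = 10.8.
Rank 10 is 166 and rank 11 is 173.
Interpolate: 166 + 0.8·(173 − 166) = 166 + 0.8·7 = 171.6.

171.60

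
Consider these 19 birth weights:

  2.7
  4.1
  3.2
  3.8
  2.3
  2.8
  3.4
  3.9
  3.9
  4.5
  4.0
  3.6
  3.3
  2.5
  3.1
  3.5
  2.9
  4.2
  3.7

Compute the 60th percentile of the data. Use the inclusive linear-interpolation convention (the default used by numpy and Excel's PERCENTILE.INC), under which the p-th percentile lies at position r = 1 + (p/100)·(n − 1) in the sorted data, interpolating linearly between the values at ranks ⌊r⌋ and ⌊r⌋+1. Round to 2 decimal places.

Sorted: 2.3, 2.5, 2.7, 2.8, 2.9, 3.1, 3.2, 3.3, 3.4, 3.5, 3.6, 3.7, 3.8, 3.9, 3.9, 4.0, 4.1, 4.2, 4.5.
n = 19.
r = 1 + (60/100)·(19 − 1) = 1 + 10.8 = 11.8.
Rank 11 is 3.6 and rank 12 is 3.7.
Interpolate: 3.6 + 0.8·(3.7 − 3.6) = 3.6 + 0.8·0.1 = 3.68.

3.68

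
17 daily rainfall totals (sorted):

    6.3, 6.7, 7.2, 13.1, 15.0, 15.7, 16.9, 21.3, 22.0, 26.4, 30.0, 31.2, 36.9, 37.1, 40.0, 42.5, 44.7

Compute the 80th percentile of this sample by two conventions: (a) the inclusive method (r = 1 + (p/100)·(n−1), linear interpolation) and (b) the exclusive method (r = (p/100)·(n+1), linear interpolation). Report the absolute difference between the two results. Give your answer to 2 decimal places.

n = 17.
(a) r = 13.8; between ranks 13 (36.9) and 14 (37.1): 37.06.
(b) r = 14.4; between ranks 14 (37.1) and 15 (40.0): 38.26.
|37.06 − 38.26| = 1.2.

1.20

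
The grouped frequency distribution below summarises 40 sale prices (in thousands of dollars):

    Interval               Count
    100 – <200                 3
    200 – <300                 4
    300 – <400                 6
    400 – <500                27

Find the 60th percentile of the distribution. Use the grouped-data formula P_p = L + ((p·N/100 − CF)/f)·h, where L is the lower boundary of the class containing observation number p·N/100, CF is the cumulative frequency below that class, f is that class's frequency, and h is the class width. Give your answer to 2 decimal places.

440.74

N = 40; target position k = 60/100 · 40 = 24.
Cumulative frequencies: 3, 7, 13, 40.
Observation 24 falls in the class 400 – <500.
L = 400, CF = 13, f = 27, h = 100.
P60 = 400 + ((24 − 13)/27)·100 = 400 + 40.7407 = 440.741.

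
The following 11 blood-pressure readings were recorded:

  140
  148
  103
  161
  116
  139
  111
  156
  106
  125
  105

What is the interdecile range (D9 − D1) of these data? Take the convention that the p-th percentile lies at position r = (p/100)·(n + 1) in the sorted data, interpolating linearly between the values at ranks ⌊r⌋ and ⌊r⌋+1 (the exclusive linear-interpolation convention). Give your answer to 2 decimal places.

56.60

Sorted: 103, 105, 106, 111, 116, 125, 139, 140, 148, 156, 161.
n = 11.
P10: r = 1.2; ranks 1–2 are 103, 105; interpolating gives 103.4.
P90: r = 10.8; ranks 10–11 are 156, 161; interpolating gives 160.
Difference: 160 − 103.4 = 56.6.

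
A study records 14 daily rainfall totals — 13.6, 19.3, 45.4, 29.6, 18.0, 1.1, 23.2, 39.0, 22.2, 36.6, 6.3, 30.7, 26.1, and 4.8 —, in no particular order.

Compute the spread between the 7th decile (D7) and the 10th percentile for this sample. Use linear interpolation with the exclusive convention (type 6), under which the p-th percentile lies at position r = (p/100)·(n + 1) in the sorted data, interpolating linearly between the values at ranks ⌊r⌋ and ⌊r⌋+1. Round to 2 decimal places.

Sorted: 1.1, 4.8, 6.3, 13.6, 18.0, 19.3, 22.2, 23.2, 26.1, 29.6, 30.7, 36.6, 39.0, 45.4.
n = 14.
P10: r = 1.5; ranks 1–2 are 1.1, 4.8; interpolating gives 2.95.
P70: r = 10.5; ranks 10–11 are 29.6, 30.7; interpolating gives 30.15.
Difference: 30.15 − 2.95 = 27.2.

27.20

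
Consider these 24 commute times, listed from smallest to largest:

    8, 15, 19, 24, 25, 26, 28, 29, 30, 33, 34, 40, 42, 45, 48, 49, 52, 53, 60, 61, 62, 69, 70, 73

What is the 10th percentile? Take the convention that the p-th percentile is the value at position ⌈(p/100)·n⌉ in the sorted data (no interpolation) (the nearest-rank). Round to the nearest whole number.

n = 24.
Position = ⌈10/100 · 24⌉ = ⌈2.4⌉ = 3.
The value at rank 3 is 19.

19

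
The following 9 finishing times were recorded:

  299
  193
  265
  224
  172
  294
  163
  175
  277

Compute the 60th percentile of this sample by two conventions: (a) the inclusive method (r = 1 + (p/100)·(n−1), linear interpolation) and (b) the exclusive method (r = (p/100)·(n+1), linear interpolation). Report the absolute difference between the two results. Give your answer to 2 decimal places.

Sorted: 163, 172, 175, 193, 224, 265, 277, 294, 299.
n = 9.
(a) r = 5.8; between ranks 5 (224) and 6 (265): 256.8.
(b) r = 6 → value at rank 6 = 265.
|256.8 − 265| = 8.2.

8.20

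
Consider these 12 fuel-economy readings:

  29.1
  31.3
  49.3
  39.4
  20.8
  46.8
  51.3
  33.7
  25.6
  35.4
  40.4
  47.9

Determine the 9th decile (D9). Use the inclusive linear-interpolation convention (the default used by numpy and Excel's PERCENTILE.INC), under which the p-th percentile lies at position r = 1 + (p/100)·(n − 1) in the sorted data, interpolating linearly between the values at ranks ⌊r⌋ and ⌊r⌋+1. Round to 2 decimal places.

Sorted: 20.8, 25.6, 29.1, 31.3, 33.7, 35.4, 39.4, 40.4, 46.8, 47.9, 49.3, 51.3.
n = 12.
r = 1 + (90/100)·(12 − 1) = 1 + 9.9 = 10.9.
Rank 10 is 47.9 and rank 11 is 49.3.
Interpolate: 47.9 + 0.9·(49.3 − 47.9) = 47.9 + 0.9·1.4 = 49.16.

49.16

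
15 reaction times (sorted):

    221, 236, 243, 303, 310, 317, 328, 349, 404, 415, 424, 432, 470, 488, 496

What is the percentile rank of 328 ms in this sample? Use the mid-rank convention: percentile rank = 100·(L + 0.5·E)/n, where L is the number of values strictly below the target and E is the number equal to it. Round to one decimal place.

Count below 328: L = 6; count equal: E = 1; n = 15.
Percentile rank = 100·(6 + 0.5·1)/15 = 100·6.5/15 = 43.33.

43.3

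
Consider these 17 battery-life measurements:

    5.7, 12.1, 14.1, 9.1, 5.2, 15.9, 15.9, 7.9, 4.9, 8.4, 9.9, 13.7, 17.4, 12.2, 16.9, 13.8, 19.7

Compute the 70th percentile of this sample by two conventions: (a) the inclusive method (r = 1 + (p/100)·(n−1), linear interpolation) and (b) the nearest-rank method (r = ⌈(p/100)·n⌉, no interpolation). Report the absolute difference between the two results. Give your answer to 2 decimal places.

0.36

Sorted: 4.9, 5.2, 5.7, 7.9, 8.4, 9.1, 9.9, 12.1, 12.2, 13.7, 13.8, 14.1, 15.9, 15.9, 16.9, 17.4, 19.7.
n = 17.
(a) r = 12.2; between ranks 12 (14.1) and 13 (15.9): 14.46.
(b) the nearest-rank method: rank 12 → 14.1.
|14.46 − 14.1| = 0.36.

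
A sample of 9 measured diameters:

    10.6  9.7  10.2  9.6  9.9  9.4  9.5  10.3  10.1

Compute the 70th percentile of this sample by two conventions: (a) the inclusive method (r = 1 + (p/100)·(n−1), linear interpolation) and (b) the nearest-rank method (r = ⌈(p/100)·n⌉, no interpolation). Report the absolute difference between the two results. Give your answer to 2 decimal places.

Sorted: 9.4, 9.5, 9.6, 9.7, 9.9, 10.1, 10.2, 10.3, 10.6.
n = 9.
(a) r = 6.6; between ranks 6 (10.1) and 7 (10.2): 10.16.
(b) the nearest-rank method: rank 7 → 10.2.
|10.16 − 10.2| = 0.04.

0.04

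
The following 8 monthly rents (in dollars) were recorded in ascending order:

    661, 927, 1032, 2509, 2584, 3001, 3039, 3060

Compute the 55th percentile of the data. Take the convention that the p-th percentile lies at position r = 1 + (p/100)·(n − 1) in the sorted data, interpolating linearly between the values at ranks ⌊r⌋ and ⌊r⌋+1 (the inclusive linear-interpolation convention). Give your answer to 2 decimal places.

n = 8.
r = 1 + (55/100)·(8 − 1) = 1 + 3.85 = 4.85.
Rank 4 is 2509 and rank 5 is 2584.
Interpolate: 2509 + 0.85·(2584 − 2509) = 2509 + 0.85·75 = 2572.75.

2572.75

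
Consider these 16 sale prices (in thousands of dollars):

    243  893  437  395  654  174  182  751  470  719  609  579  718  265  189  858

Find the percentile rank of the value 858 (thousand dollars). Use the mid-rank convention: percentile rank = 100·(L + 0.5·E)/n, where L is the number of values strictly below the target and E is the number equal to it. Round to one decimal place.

90.6

Sorted: 174, 182, 189, 243, 265, 395, 437, 470, 579, 609, 654, 718, 719, 751, 858, 893.
Count below 858: L = 14; count equal: E = 1; n = 16.
Percentile rank = 100·(14 + 0.5·1)/16 = 100·14.5/16 = 90.62.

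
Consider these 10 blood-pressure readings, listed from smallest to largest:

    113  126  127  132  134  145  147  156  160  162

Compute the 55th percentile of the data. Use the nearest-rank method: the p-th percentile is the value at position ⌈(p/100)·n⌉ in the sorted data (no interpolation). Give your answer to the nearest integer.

145

n = 10.
Position = ⌈55/100 · 10⌉ = ⌈5.5⌉ = 6.
The value at rank 6 is 145.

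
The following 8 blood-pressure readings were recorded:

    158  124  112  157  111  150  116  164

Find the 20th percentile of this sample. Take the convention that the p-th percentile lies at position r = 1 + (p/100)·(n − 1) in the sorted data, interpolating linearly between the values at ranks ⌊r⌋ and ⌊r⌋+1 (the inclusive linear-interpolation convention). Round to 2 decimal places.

Sorted: 111, 112, 116, 124, 150, 157, 158, 164.
n = 8.
r = 1 + (20/100)·(8 − 1) = 1 + 1.4 = 2.4.
Rank 2 is 112 and rank 3 is 116.
Interpolate: 112 + 0.4·(116 − 112) = 112 + 0.4·4 = 113.6.

113.60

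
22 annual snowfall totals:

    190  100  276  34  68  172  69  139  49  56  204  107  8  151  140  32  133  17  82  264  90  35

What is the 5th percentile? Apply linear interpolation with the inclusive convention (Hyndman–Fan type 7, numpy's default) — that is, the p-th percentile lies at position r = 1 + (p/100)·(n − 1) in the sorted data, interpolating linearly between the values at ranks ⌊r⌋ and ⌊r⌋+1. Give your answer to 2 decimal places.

Sorted: 8, 17, 32, 34, 35, 49, 56, 68, 69, 82, 90, 100, 107, 133, 139, 140, 151, 172, 190, 204, 264, 276.
n = 22.
r = 1 + (5/100)·(22 − 1) = 1 + 1.05 = 2.05.
Rank 2 is 17 and rank 3 is 32.
Interpolate: 17 + 0.05·(32 − 17) = 17 + 0.05·15 = 17.75.

17.75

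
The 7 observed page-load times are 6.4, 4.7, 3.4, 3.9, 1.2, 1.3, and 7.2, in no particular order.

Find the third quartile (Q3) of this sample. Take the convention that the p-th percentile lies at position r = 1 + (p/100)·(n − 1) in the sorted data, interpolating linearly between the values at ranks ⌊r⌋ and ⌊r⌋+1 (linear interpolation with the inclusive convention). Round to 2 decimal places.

5.55

Sorted: 1.2, 1.3, 3.4, 3.9, 4.7, 6.4, 7.2.
n = 7.
r = 1 + (75/100)·(7 − 1) = 1 + 4.5 = 5.5.
Rank 5 is 4.7 and rank 6 is 6.4.
Interpolate: 4.7 + 0.5·(6.4 − 4.7) = 4.7 + 0.5·1.7 = 5.55.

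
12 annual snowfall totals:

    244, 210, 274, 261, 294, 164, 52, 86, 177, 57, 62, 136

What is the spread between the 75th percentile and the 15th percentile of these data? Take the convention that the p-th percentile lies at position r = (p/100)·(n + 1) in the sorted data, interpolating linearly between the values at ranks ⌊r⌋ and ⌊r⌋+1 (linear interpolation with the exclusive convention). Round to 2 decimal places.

200.00

Sorted: 52, 57, 62, 86, 136, 164, 177, 210, 244, 261, 274, 294.
n = 12.
P15: r = 1.95; ranks 1–2 are 52, 57; interpolating gives 56.75.
P75: r = 9.75; ranks 9–10 are 244, 261; interpolating gives 256.75.
Difference: 256.75 − 56.75 = 200.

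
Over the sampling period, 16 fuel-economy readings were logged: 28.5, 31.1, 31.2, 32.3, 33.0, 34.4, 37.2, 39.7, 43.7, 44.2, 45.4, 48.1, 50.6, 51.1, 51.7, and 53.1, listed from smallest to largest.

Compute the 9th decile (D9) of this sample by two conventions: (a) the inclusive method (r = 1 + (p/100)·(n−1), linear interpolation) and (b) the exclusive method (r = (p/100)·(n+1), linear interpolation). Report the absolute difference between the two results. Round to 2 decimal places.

n = 16.
(a) r = 14.5; between ranks 14 (51.1) and 15 (51.7): 51.4.
(b) r = 15.3; between ranks 15 (51.7) and 16 (53.1): 52.12.
|51.4 − 52.12| = 0.72.

0.72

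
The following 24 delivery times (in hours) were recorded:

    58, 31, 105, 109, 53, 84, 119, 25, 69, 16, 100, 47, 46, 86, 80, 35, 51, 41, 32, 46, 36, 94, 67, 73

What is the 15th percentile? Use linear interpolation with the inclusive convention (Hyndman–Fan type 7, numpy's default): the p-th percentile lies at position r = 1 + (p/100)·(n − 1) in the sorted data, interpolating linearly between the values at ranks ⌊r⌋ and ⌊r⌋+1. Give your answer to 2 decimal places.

Sorted: 16, 25, 31, 32, 35, 36, 41, 46, 46, 47, 51, 53, 58, 67, 69, 73, 80, 84, 86, 94, 100, 105, 109, 119.
n = 24.
r = 1 + (15/100)·(24 − 1) = 1 + 3.45 = 4.45.
Rank 4 is 32 and rank 5 is 35.
Interpolate: 32 + 0.45·(35 − 32) = 32 + 0.45·3 = 33.35.

33.35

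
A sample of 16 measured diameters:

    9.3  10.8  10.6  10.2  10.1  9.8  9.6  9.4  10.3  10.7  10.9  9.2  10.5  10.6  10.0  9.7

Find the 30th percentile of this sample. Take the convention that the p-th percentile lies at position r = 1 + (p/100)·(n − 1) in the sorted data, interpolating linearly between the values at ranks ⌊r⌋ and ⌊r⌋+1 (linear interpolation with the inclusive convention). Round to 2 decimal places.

9.75

Sorted: 9.2, 9.3, 9.4, 9.6, 9.7, 9.8, 10.0, 10.1, 10.2, 10.3, 10.5, 10.6, 10.6, 10.7, 10.8, 10.9.
n = 16.
r = 1 + (30/100)·(16 − 1) = 1 + 4.5 = 5.5.
Rank 5 is 9.7 and rank 6 is 9.8.
Interpolate: 9.7 + 0.5·(9.8 − 9.7) = 9.7 + 0.5·0.1 = 9.75.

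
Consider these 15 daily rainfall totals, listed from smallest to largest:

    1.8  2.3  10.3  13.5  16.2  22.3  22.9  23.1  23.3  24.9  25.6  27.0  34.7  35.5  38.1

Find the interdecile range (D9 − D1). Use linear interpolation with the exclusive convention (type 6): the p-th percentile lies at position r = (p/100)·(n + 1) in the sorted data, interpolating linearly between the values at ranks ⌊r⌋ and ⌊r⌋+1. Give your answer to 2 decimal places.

n = 15.
P10: r = 1.6; ranks 1–2 are 1.8, 2.3; interpolating gives 2.1.
P90: r = 14.4; ranks 14–15 are 35.5, 38.1; interpolating gives 36.54.
Difference: 36.54 − 2.1 = 34.44.

34.44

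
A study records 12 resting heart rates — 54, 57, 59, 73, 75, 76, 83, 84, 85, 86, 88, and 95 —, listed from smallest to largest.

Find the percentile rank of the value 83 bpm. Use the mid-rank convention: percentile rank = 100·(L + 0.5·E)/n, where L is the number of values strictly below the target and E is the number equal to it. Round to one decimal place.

54.2

Count below 83: L = 6; count equal: E = 1; n = 12.
Percentile rank = 100·(6 + 0.5·1)/12 = 100·6.5/12 = 54.17.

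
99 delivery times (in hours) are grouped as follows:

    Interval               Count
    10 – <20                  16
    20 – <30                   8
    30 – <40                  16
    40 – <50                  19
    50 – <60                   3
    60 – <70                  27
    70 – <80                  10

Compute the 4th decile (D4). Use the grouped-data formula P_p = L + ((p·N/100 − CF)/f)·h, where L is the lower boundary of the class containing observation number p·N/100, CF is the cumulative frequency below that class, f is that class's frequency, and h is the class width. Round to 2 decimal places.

39.75

N = 99; target position k = 40/100 · 99 = 39.6.
Cumulative frequencies: 16, 24, 40, 59, 62, 89, 99.
Observation 39.6 falls in the class 30 – <40.
L = 30, CF = 24, f = 16, h = 10.
P40 = 30 + ((39.6 − 24)/16)·10 = 30 + 9.75 = 39.75.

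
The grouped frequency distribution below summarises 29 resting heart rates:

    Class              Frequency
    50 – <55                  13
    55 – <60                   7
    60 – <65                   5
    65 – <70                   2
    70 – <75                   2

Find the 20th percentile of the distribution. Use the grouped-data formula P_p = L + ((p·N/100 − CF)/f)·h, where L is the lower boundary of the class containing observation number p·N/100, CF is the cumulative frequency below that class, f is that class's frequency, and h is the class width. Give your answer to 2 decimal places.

N = 29; target position k = 20/100 · 29 = 5.8.
Cumulative frequencies: 13, 20, 25, 27, 29.
Observation 5.8 falls in the class 50 – <55.
L = 50, CF = 0, f = 13, h = 5.
P20 = 50 + ((5.8 − 0)/13)·5 = 50 + 2.23077 = 52.2308.

52.23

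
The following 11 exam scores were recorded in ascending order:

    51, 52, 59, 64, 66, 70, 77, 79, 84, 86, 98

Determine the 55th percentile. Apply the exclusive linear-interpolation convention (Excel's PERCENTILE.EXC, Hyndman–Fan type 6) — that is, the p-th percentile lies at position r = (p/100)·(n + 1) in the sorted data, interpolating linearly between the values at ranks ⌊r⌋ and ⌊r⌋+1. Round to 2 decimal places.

n = 11.
r = (55/100)·(11 + 1) = 6.6.
Rank 6 is 70 and rank 7 is 77.
Interpolate: 70 + 0.6·(77 − 70) = 70 + 0.6·7 = 74.2.

74.20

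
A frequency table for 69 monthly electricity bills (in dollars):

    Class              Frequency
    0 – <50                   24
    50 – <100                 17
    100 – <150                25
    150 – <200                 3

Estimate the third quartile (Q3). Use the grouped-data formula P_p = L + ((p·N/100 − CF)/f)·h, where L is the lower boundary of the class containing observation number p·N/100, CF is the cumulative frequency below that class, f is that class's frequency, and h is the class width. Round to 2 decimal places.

121.50

N = 69; target position k = 75/100 · 69 = 51.75.
Cumulative frequencies: 24, 41, 66, 69.
Observation 51.75 falls in the class 100 – <150.
L = 100, CF = 41, f = 25, h = 50.
P75 = 100 + ((51.75 − 41)/25)·50 = 100 + 21.5 = 121.5.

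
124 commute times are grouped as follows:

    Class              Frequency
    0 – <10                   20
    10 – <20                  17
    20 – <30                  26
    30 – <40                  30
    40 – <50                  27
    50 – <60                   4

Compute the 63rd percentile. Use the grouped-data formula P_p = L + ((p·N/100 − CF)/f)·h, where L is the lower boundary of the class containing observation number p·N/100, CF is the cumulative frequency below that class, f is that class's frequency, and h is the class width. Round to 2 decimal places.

35.04

N = 124; target position k = 63/100 · 124 = 78.12.
Cumulative frequencies: 20, 37, 63, 93, 120, 124.
Observation 78.12 falls in the class 30 – <40.
L = 30, CF = 63, f = 30, h = 10.
P63 = 30 + ((78.12 − 63)/30)·10 = 30 + 5.04 = 35.04.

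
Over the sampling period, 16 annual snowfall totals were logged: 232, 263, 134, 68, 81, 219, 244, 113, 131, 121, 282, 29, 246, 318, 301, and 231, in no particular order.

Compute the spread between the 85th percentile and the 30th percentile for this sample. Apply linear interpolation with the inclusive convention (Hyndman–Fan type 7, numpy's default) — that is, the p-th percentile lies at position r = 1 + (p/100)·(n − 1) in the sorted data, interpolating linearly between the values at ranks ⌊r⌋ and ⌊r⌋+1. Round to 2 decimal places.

Sorted: 29, 68, 81, 113, 121, 131, 134, 219, 231, 232, 244, 246, 263, 282, 301, 318.
n = 16.
P30: r = 5.5; ranks 5–6 are 121, 131; interpolating gives 126.
P85: r = 13.75; ranks 13–14 are 263, 282; interpolating gives 277.25.
Difference: 277.25 − 126 = 151.25.

151.25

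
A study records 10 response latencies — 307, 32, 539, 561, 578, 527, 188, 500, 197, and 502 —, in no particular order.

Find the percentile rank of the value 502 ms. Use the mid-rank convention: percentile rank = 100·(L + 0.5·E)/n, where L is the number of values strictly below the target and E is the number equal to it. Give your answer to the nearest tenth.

Sorted: 32, 188, 197, 307, 500, 502, 527, 539, 561, 578.
Count below 502: L = 5; count equal: E = 1; n = 10.
Percentile rank = 100·(5 + 0.5·1)/10 = 100·5.5/10 = 55.

55.0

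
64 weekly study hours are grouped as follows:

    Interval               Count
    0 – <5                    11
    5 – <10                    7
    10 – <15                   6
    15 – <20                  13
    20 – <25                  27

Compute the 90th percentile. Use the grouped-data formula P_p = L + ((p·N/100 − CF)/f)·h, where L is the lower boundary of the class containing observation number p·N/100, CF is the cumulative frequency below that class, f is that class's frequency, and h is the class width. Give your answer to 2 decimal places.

N = 64; target position k = 90/100 · 64 = 57.6.
Cumulative frequencies: 11, 18, 24, 37, 64.
Observation 57.6 falls in the class 20 – <25.
L = 20, CF = 37, f = 27, h = 5.
P90 = 20 + ((57.6 − 37)/27)·5 = 20 + 3.81481 = 23.8148.

23.81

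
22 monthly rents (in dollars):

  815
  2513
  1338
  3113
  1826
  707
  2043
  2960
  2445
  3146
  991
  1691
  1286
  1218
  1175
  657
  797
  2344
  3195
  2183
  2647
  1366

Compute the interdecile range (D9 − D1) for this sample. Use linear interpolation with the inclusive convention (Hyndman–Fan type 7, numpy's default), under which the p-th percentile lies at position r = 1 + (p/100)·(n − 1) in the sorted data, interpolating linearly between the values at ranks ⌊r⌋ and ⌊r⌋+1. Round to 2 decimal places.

2298.90

Sorted: 657, 707, 797, 815, 991, 1175, 1218, 1286, 1338, 1366, 1691, 1826, 2043, 2183, 2344, 2445, 2513, 2647, 2960, 3113, 3146, 3195.
n = 22.
P10: r = 3.1; ranks 3–4 are 797, 815; interpolating gives 798.8.
P90: r = 19.9; ranks 19–20 are 2960, 3113; interpolating gives 3097.7.
Difference: 3097.7 − 798.8 = 2298.9.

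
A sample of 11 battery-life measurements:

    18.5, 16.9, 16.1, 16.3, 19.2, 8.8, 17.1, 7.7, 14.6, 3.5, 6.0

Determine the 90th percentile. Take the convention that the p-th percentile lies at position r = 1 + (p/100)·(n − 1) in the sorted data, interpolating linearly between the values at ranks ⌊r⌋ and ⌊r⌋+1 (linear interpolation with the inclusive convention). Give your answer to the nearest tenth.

Sorted: 3.5, 6.0, 7.7, 8.8, 14.6, 16.1, 16.3, 16.9, 17.1, 18.5, 19.2.
n = 11.
r = 1 + (90/100)·(11 − 1) = 1 + 9 = 10.
r is an integer, so P90 is the value at rank 10: 18.5.

18.5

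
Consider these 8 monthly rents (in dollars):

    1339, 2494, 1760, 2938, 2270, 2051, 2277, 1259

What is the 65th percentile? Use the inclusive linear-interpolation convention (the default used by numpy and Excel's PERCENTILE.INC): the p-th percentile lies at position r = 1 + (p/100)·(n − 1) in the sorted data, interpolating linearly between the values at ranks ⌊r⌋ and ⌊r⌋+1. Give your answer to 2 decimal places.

2273.85

Sorted: 1259, 1339, 1760, 2051, 2270, 2277, 2494, 2938.
n = 8.
r = 1 + (65/100)·(8 − 1) = 1 + 4.55 = 5.55.
Rank 5 is 2270 and rank 6 is 2277.
Interpolate: 2270 + 0.55·(2277 − 2270) = 2270 + 0.55·7 = 2273.85.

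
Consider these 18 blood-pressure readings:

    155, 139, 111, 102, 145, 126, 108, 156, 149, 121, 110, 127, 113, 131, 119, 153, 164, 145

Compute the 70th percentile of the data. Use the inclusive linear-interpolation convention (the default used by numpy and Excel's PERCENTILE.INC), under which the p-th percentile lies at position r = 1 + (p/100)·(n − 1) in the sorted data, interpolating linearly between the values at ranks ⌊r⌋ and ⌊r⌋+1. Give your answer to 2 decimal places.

Sorted: 102, 108, 110, 111, 113, 119, 121, 126, 127, 131, 139, 145, 145, 149, 153, 155, 156, 164.
n = 18.
r = 1 + (70/100)·(18 − 1) = 1 + 11.9 = 12.9.
Rank 12 is 145 and rank 13 is 145.
Interpolate: 145 + 0.9·(145 − 145) = 145 + 0.9·0 = 145.

145.00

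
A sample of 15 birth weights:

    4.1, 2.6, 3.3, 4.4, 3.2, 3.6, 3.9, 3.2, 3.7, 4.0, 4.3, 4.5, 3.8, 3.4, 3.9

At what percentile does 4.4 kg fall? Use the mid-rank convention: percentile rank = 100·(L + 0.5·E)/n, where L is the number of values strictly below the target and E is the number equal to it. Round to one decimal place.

Sorted: 2.6, 3.2, 3.2, 3.3, 3.4, 3.6, 3.7, 3.8, 3.9, 3.9, 4.0, 4.1, 4.3, 4.4, 4.5.
Count below 4.4: L = 13; count equal: E = 1; n = 15.
Percentile rank = 100·(13 + 0.5·1)/15 = 100·13.5/15 = 90.

90.0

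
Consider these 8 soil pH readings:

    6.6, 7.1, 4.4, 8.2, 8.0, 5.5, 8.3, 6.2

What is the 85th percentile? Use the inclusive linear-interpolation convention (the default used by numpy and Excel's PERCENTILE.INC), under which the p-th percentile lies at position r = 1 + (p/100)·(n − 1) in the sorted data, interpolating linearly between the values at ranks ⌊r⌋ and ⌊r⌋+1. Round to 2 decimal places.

8.19

Sorted: 4.4, 5.5, 6.2, 6.6, 7.1, 8.0, 8.2, 8.3.
n = 8.
r = 1 + (85/100)·(8 − 1) = 1 + 5.95 = 6.95.
Rank 6 is 8.0 and rank 7 is 8.2.
Interpolate: 8.0 + 0.95·(8.2 − 8.0) = 8.0 + 0.95·0.2 = 8.19.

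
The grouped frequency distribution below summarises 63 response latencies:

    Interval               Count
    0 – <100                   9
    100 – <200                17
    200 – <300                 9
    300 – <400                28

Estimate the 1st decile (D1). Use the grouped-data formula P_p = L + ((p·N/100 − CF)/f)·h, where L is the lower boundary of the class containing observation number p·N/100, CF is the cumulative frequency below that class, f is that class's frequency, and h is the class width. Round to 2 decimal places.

70.00

N = 63; target position k = 10/100 · 63 = 6.3.
Cumulative frequencies: 9, 26, 35, 63.
Observation 6.3 falls in the class 0 – <100.
L = 0, CF = 0, f = 9, h = 100.
P10 = 0 + ((6.3 − 0)/9)·100 = 0 + 70 = 70.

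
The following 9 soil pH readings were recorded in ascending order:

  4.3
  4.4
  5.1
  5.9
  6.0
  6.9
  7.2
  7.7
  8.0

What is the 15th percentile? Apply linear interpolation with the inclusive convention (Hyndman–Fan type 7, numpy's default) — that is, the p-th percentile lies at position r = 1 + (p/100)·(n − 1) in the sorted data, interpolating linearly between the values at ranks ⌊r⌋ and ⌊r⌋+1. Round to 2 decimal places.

4.54

n = 9.
r = 1 + (15/100)·(9 − 1) = 1 + 1.2 = 2.2.
Rank 2 is 4.4 and rank 3 is 5.1.
Interpolate: 4.4 + 0.2·(5.1 − 4.4) = 4.4 + 0.2·0.7 = 4.54.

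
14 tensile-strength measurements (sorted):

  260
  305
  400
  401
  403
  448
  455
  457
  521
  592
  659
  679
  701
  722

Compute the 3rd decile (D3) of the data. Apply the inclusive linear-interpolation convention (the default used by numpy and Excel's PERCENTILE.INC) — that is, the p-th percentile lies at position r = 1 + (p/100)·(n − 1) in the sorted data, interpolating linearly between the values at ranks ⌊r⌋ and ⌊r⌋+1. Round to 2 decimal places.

402.80

n = 14.
r = 1 + (30/100)·(14 − 1) = 1 + 3.9 = 4.9.
Rank 4 is 401 and rank 5 is 403.
Interpolate: 401 + 0.9·(403 − 401) = 401 + 0.9·2 = 402.8.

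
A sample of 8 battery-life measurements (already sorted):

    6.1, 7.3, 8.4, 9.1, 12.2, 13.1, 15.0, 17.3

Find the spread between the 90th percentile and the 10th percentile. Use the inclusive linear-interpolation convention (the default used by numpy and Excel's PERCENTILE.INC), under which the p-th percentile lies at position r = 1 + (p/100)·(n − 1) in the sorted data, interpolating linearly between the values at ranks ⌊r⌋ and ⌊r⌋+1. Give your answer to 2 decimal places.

n = 8.
P10: r = 1.7; ranks 1–2 are 6.1, 7.3; interpolating gives 6.94.
P90: r = 7.3; ranks 7–8 are 15.0, 17.3; interpolating gives 15.69.
Difference: 15.69 − 6.94 = 8.75.

8.75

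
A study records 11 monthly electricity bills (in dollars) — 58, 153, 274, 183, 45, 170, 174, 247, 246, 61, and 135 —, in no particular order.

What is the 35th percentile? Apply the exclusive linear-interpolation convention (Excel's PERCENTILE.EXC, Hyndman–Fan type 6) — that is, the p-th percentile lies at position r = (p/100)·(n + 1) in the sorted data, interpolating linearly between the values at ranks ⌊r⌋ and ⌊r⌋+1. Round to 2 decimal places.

Sorted: 45, 58, 61, 135, 153, 170, 174, 183, 246, 247, 274.
n = 11.
r = (35/100)·(11 + 1) = 4.2.
Rank 4 is 135 and rank 5 is 153.
Interpolate: 135 + 0.2·(153 − 135) = 135 + 0.2·18 = 138.6.

138.60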